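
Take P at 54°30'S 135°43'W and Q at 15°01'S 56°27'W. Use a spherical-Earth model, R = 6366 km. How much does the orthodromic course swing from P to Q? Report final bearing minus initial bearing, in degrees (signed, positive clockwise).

-53.3°

At departure: θ₁ = atan2(sin Δλ cos φ₂, cos φ₁ sin φ₂ − sin φ₁ cos φ₂ cos Δλ) = 90.24°
At arrival: θ₂ = atan2(sin Δλ cos φ₁, −cos φ₂ sin φ₁ + sin φ₂ cos φ₁ cos Δλ) = 36.96°
Δθ = θ₂ − θ₁ = -53.3°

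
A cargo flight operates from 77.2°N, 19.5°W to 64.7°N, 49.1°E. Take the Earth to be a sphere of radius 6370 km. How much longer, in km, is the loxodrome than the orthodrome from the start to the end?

Great circle: cos σ = sin φ₁ sin φ₂ + cos φ₁ cos φ₂ cos Δλ,  σ = 0.4124 rad → d_gc = 2627.0 km
Rhumb line: Δψ = -0.6936, q = Δφ/Δψ = 0.3145, d_rh = R√(Δφ²+q²Δλ²) = 2772.3 km
Excess = 2772.3 − 2627.0 = 145.3 ≈ 145 km

145 km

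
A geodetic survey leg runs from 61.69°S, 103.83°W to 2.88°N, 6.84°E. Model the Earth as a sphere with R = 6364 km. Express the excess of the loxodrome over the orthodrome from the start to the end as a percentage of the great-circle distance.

Great circle: σ = 1.7838 rad → d_gc = Rσ = 11352.3 km
Rhumb: Δφ = +1.1270, Δλ = +1.9316, Δψ = +1.4278, q = Δφ/Δψ = 0.7893 → d_rh = R√(Δφ²+q²Δλ²) = 12065.3 km
Excess = (12065.3 − 11352.3) / 11352.3 = 713.0 / 11352.3 = 6.28% ≈ 6.3%

6.3%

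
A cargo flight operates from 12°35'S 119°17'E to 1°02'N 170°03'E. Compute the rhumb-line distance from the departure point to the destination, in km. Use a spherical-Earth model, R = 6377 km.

5809 km

Δψ = ln[tan(π/4+φ₂/2)/tan(π/4+φ₁/2)] = +0.2394;  Δφ = +0.2377 rad,  Δλ = +0.8860 rad
q = Δφ/Δψ = 0.9925
d = R·√(Δφ² + q²Δλ²) = 6377·0.91097 = 5809 km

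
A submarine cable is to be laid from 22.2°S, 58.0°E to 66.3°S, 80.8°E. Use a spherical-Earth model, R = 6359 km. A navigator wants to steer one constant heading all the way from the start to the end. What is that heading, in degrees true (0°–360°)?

Δψ = ln[tan(π/4+φ₂/2)/tan(π/4+φ₁/2)] = -1.1640
Δλ = +0.3979 rad (taken the short way round)
course = atan2(Δλ, Δψ) = 161.13°

161.1°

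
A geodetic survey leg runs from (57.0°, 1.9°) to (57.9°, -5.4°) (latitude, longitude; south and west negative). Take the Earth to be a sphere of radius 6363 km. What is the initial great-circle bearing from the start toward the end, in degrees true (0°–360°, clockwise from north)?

N = sin Δλ·cos φ₂ = -0.0675;  D = cos φ₁ sin φ₂ − sin φ₁ cos φ₂ cos Δλ = +0.0193
initial course = atan2(N, D) = 285.97°

286.0°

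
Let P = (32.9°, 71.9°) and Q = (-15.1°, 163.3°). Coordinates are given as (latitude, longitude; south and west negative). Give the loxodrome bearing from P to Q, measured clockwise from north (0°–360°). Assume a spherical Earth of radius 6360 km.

118.8°

Δψ = ln[tan(π/4+φ₂/2)/tan(π/4+φ₁/2)] = -0.8753
Δλ = +1.5952 rad (taken the short way round)
course = atan2(Δλ, Δψ) = 118.75°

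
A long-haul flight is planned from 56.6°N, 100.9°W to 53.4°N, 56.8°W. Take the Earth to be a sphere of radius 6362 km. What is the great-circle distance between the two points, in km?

2782 km

Haversine: a = sin²(Δφ/2)+cos φ₁ cos φ₂ sin²(Δλ/2) = 0.04704;  σ = 2·atan2(√a,√(1−a))
σ = 25.052° → d = Rσ = 6362·0.43723 = 2782 km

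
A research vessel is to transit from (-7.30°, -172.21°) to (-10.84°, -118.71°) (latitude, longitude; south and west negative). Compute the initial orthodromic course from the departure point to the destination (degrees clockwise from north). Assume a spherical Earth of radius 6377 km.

N = sin Δλ·cos φ₂ = +0.7895;  D = cos φ₁ sin φ₂ − sin φ₁ cos φ₂ cos Δλ = -0.1123
initial course = atan2(N, D) = 98.10°

98.1°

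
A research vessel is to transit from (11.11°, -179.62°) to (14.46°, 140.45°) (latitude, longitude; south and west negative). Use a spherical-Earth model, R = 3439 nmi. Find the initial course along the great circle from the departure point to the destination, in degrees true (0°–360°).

279.3°

θ = atan2( sin Δλ·cos φ₂ ,  cos φ₁ sin φ₂ − sin φ₁ cos φ₂ cos Δλ )
  = atan2(-0.6215, +0.1019) = 279.31°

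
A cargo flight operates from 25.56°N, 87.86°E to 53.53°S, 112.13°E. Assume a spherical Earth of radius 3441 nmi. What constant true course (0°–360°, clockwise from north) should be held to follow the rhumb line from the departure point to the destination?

164.9°

Δψ = ln[tan(π/4+φ₂/2)/tan(π/4+φ₁/2)] = -1.5720
Δλ = +0.4236 rad (taken the short way round)
course = atan2(Δλ, Δψ) = 164.92°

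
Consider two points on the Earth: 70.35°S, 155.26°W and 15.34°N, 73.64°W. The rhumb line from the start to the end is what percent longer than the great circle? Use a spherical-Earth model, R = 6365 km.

Great circle: σ = 1.7741 rad → d_gc = Rσ = 11292.0 km
Rhumb: Δφ = +1.4956, Δλ = +1.4245, Δψ = +2.0244, q = Δφ/Δψ = 0.7388 → d_rh = R√(Δφ²+q²Δλ²) = 11639.9 km
Excess = (11639.9 − 11292.0) / 11292.0 = 347.9 / 11292.0 = 3.08% ≈ 3.1%

3.1%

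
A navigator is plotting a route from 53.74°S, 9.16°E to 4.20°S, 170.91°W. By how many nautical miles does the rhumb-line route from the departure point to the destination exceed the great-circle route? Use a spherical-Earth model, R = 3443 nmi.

Great circle: cos σ = sin φ₁ sin φ₂ + cos φ₁ cos φ₂ cos Δλ,  σ = 2.1303 rad → d_gc = 7334.8 nmi
Rhumb line: Δψ = +1.0431, q = Δφ/Δψ = 0.8289, d_rh = R√(Δφ²+q²Δλ²) = 9443.8 nmi
Excess = 9443.8 − 7334.8 = 2109.0 ≈ 2109 nmi

2109 nmi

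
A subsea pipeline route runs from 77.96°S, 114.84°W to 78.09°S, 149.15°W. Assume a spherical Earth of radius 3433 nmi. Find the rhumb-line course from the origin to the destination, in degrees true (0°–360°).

269.0°

Δψ = ln[tan(π/4+φ₂/2)/tan(π/4+φ₁/2)] = -0.0109
Δλ = -0.5988 rad (taken the short way round)
course = atan2(Δλ, Δψ) = 268.95°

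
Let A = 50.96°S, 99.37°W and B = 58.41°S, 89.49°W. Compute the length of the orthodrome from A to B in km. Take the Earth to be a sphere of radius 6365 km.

1041 km

cos σ = sin φ₁ sin φ₂ + cos φ₁ cos φ₂ cos Δλ
      = sin(-50.96°)sin(-58.41°) + cos(-50.96°)cos(-58.41°)cos(9.88°) = 0.9867
σ = 9.367° → d = Rσ = 6365·0.16349 = 1041 km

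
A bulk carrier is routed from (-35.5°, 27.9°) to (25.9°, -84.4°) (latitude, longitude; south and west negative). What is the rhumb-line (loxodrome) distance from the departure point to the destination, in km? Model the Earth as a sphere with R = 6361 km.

13632 km

Δψ = ln[tan(π/4+φ₂/2)/tan(π/4+φ₁/2)] = +1.1318;  Δφ = +1.0716 rad,  Δλ = -1.9600 rad
q = Δφ/Δψ = 0.9468
d = R·√(Δφ² + q²Δλ²) = 6361·2.14300 = 13632 km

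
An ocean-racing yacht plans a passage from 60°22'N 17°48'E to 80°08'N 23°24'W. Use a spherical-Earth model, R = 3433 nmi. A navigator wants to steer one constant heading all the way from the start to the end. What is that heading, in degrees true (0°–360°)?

327.3°

Meridional parts: M(φ₁)=+1.3298, M(φ₂)=+2.4497 → ΔM = +1.1199;  Δλ = -0.7191 rad
tan C = Δλ / ΔM = -0.6421 → C = 327.30°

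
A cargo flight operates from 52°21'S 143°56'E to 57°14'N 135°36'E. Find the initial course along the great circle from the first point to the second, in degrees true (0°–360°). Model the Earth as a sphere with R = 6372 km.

355.2°

θ = atan2( sin Δλ·cos φ₂ ,  cos φ₁ sin φ₂ − sin φ₁ cos φ₂ cos Δλ )
  = atan2(-0.0784, +0.9376) = 355.22°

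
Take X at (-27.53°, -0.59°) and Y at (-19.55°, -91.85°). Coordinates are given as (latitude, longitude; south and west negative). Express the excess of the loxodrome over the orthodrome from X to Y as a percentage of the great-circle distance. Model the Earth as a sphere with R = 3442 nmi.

2.2%

Great circle: σ = 1.4341 rad → d_gc = Rσ = 4936.1 nmi
Rhumb: Δφ = +0.1393, Δλ = -1.5928, Δψ = +0.1521, q = Δφ/Δψ = 0.9158 → d_rh = R√(Δφ²+q²Δλ²) = 5043.4 nmi
Excess = (5043.4 − 4936.1) / 4936.1 = 107.3 / 4936.1 = 2.17% ≈ 2.2%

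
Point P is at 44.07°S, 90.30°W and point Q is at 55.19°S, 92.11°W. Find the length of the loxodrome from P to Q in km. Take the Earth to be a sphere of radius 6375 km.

1244 km

Δψ = ln[tan(π/4+φ₂/2)/tan(π/4+φ₁/2)] = -0.3014;  Δφ = -0.1941 rad,  Δλ = -0.0316 rad
q = Δφ/Δψ = 0.6439
d = R·√(Δφ² + q²Δλ²) = 6375·0.19514 = 1244 km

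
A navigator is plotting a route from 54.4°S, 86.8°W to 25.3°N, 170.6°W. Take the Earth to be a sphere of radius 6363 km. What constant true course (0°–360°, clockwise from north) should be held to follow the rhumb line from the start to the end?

Meridional parts: M(φ₁)=-1.1361, M(φ₂)=+0.4567 → ΔM = +1.5928;  Δλ = -1.4626 rad
tan C = Δλ / ΔM = -0.9183 → C = 317.44°

317.4°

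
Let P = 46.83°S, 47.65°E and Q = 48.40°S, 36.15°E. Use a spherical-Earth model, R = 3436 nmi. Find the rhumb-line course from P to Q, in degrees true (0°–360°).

258.6°

Δψ = ln[tan(π/4+φ₂/2)/tan(π/4+φ₁/2)] = -0.0407
Δλ = -0.2007 rad (taken the short way round)
course = atan2(Δλ, Δψ) = 258.55°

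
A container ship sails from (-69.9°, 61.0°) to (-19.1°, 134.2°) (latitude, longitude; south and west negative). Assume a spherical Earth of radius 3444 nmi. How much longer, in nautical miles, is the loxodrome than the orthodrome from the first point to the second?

Great circle: cos σ = sin φ₁ sin φ₂ + cos φ₁ cos φ₂ cos Δλ,  σ = 1.1580 rad → d_gc = 3988.2 nmi
Rhumb line: Δψ = +1.3906, q = Δφ/Δψ = 0.6376, d_rh = R√(Δφ²+q²Δλ²) = 4146.6 nmi
Excess = 4146.6 − 3988.2 = 158.4 ≈ 158 nmi

158 nmi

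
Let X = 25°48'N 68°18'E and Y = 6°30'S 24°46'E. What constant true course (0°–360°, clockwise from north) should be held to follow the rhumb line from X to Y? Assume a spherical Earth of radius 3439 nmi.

Δψ = ln[tan(π/4+φ₂/2)/tan(π/4+φ₁/2)] = -0.5800
Δλ = -0.7598 rad (taken the short way round)
course = atan2(Δλ, Δψ) = 232.64°

232.6°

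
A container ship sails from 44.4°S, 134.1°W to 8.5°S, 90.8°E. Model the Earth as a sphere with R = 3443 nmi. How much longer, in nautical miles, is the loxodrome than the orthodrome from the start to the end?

Great circle: cos σ = sin φ₁ sin φ₂ + cos φ₁ cos φ₂ cos Δλ,  σ = 1.9792 rad → d_gc = 6814.3 nmi
Rhumb line: Δψ = +0.7177, q = Δφ/Δψ = 0.8730, d_rh = R√(Δφ²+q²Δλ²) = 7408.3 nmi
Excess = 7408.3 − 6814.3 = 594.0 ≈ 594 nmi

594 nmi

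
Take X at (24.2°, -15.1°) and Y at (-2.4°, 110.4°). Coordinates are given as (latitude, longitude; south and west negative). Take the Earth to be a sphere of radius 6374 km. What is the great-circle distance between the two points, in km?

13697 km

Haversine: a = sin²(Δφ/2)+cos φ₁ cos φ₂ sin²(Δλ/2) = 0.77319;  σ = 2·atan2(√a,√(1−a))
σ = 123.118° → d = Rσ = 6374·2.14882 = 13697 km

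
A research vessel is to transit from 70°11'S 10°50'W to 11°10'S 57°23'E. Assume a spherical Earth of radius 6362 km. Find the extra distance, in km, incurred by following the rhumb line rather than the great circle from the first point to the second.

248 km

Great circle: cos σ = sin φ₁ sin φ₂ + cos φ₁ cos φ₂ cos Δλ,  σ = 1.2602 rad → d_gc = 8017.4 km
Rhumb line: Δψ = +1.5487, q = Δφ/Δψ = 0.6651, d_rh = R√(Δφ²+q²Δλ²) = 8265.8 km
Excess = 8265.8 − 8017.4 = 248.4 ≈ 248 km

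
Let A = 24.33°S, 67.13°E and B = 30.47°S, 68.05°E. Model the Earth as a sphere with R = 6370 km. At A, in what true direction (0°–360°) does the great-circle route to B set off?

N = sin Δλ·cos φ₂ = +0.0138;  D = cos φ₁ sin φ₂ − sin φ₁ cos φ₂ cos Δλ = -0.1070
initial course = atan2(N, D) = 172.63°

172.6°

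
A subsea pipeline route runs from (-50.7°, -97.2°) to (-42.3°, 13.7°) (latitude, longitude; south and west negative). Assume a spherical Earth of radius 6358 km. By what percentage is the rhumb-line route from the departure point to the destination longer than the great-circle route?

Great circle: σ = 1.2093 rad → d_gc = Rσ = 7688.7 km
Rhumb: Δφ = +0.1466, Δλ = +1.9356, Δψ = +0.2136, q = Δφ/Δψ = 0.6864 → d_rh = R√(Δφ²+q²Δλ²) = 8497.9 km
Excess = (8497.9 − 7688.7) / 7688.7 = 809.2 / 7688.7 = 10.52% ≈ 10.5%

10.5%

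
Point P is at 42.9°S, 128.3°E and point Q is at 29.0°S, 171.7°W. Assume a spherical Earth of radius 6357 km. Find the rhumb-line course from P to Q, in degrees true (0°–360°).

74.0°

Meridional parts: M(φ₁)=-0.8305, M(φ₂)=-0.5293 → ΔM = +0.3012;  Δλ = +1.0472 rad
tan C = Δλ / ΔM = +3.4767 → C = 73.95°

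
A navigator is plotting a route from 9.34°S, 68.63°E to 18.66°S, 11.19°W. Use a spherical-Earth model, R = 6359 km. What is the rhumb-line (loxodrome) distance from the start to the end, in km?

Rhumb course C = atan2(Δλ, Δψ) with Δψ = ln[tan(π/4+φ₂/2)/tan(π/4+φ₁/2)] = -0.1679, Δλ = -1.3931 → C = 263.13°
d = R·|Δφ| / |cos C| = 6359·0.16266 / 0.11962 = 8647 km

8647 km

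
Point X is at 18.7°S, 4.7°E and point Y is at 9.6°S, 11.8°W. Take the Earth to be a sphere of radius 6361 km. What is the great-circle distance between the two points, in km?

2041 km

cos σ = sin φ₁ sin φ₂ + cos φ₁ cos φ₂ cos Δλ
      = sin(-18.70°)sin(-9.60°) + cos(-18.70°)cos(-9.60°)cos(-16.50°) = 0.9490
σ = 18.386° → d = Rσ = 6361·0.32089 = 2041 km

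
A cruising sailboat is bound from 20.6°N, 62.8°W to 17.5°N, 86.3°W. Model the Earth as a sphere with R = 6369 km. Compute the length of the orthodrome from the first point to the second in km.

Haversine: a = sin²(Δφ/2)+cos φ₁ cos φ₂ sin²(Δλ/2) = 0.03775;  σ = 2·atan2(√a,√(1−a))
σ = 22.408° → d = Rσ = 6369·0.39109 = 2491 km

2491 km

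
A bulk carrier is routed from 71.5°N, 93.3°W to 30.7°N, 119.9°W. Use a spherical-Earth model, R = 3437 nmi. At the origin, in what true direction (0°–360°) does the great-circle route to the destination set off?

214.2°

N = sin Δλ·cos φ₂ = -0.3850;  D = cos φ₁ sin φ₂ − sin φ₁ cos φ₂ cos Δλ = -0.5671
initial course = atan2(N, D) = 214.17°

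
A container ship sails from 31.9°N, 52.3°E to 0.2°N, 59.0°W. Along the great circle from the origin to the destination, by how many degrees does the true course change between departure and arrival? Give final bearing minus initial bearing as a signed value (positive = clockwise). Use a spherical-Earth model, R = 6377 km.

At departure: θ₁ = atan2(sin Δλ cos φ₂, cos φ₁ sin φ₂ − sin φ₁ cos φ₂ cos Δλ) = 281.82°
At arrival: θ₂ = atan2(sin Δλ cos φ₁, −cos φ₂ sin φ₁ + sin φ₂ cos φ₁ cos Δλ) = 236.20°
Δθ = θ₂ − θ₁ = -45.6°

-45.6°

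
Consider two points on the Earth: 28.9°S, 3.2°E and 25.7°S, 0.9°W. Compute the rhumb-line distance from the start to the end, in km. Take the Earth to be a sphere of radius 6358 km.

538 km

Rhumb course C = atan2(Δλ, Δψ) with Δψ = ln[tan(π/4+φ₂/2)/tan(π/4+φ₁/2)] = +0.0629, Δλ = -0.0716 → C = 311.30°
d = R·|Δφ| / |cos C| = 6358·0.05585 / 0.65999 = 538 km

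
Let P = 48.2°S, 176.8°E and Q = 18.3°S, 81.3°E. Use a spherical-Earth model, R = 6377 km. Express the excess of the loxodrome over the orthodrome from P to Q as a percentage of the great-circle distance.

4.6%

Great circle: σ = 1.3965 rad → d_gc = Rσ = 8905.4 km
Rhumb: Δφ = +0.5219, Δλ = -1.6668, Δψ = +0.6377, q = Δφ/Δψ = 0.8183 → d_rh = R√(Δφ²+q²Δλ²) = 9312.7 km
Excess = (9312.7 − 8905.4) / 8905.4 = 407.3 / 8905.4 = 4.57% ≈ 4.6%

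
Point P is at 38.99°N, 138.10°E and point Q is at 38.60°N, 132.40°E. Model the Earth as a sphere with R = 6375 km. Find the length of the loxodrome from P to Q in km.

496 km

Rhumb course C = atan2(Δλ, Δψ) with Δψ = ln[tan(π/4+φ₂/2)/tan(π/4+φ₁/2)] = -0.0087, Δλ = -0.0995 → C = 264.98°
d = R·|Δφ| / |cos C| = 6375·0.00681 / 0.08745 = 496 km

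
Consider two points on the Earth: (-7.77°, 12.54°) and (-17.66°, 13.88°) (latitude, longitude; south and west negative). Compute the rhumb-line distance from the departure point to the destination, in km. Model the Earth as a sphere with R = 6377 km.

1110 km

Δψ = ln[tan(π/4+φ₂/2)/tan(π/4+φ₁/2)] = -0.1772;  Δφ = -0.1726 rad,  Δλ = +0.0234 rad
q = Δφ/Δψ = 0.9741
d = R·√(Δφ² + q²Δλ²) = 6377·0.17411 = 1110 km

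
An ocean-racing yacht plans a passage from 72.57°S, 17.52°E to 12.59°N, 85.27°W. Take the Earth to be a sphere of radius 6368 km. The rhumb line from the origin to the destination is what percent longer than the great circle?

Great circle: σ = 1.8470 rad → d_gc = Rσ = 11761.5 km
Rhumb: Δφ = +1.4863, Δλ = -1.7940, Δψ = +2.0970, q = Δφ/Δψ = 0.7088 → d_rh = R√(Δφ²+q²Δλ²) = 12456.1 km
Excess = (12456.1 − 11761.5) / 11761.5 = 694.6 / 11761.5 = 5.91% ≈ 5.9%

5.9%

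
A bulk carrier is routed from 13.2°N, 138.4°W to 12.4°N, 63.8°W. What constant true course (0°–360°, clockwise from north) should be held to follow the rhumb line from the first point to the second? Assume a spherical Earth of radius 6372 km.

Δψ = ln[tan(π/4+φ₂/2)/tan(π/4+φ₁/2)] = -0.0143
Δλ = +1.3020 rad (taken the short way round)
course = atan2(Δλ, Δψ) = 90.63°

90.6°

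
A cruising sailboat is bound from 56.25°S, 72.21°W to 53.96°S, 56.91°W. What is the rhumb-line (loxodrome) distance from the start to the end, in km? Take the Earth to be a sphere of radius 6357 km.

Δψ = ln[tan(π/4+φ₂/2)/tan(π/4+φ₁/2)] = +0.0699;  Δφ = +0.0400 rad,  Δλ = +0.2670 rad
q = Δφ/Δψ = 0.5719
d = R·√(Δφ² + q²Δλ²) = 6357·0.15786 = 1003 km

1003 km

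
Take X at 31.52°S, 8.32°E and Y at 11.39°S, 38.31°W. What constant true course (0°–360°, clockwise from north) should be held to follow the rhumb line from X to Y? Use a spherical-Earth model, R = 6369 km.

Meridional parts: M(φ₁)=-0.5802, M(φ₂)=-0.2001 → ΔM = +0.3801;  Δλ = -0.8138 rad
tan C = Δλ / ΔM = -2.1413 → C = 295.03°

295.0°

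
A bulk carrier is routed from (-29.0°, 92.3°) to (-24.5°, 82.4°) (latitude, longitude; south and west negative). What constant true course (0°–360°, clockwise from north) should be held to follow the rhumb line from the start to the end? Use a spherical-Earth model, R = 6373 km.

Meridional parts: M(φ₁)=-0.5293, M(φ₂)=-0.4413 → ΔM = +0.0880;  Δλ = -0.1728 rad
tan C = Δλ / ΔM = -1.9638 → C = 296.99°

297.0°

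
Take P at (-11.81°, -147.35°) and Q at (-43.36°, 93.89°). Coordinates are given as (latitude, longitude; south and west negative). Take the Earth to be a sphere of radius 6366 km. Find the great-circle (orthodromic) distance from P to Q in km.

11294 km

cos σ = sin φ₁ sin φ₂ + cos φ₁ cos φ₂ cos Δλ
      = sin(-11.81°)sin(-43.36°) + cos(-11.81°)cos(-43.36°)cos(-118.76°) = -0.2019
σ = 101.648° → d = Rσ = 6366·1.77408 = 11294 km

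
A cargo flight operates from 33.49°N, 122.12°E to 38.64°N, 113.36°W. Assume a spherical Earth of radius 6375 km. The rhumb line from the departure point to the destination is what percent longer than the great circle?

10.2%

Great circle: σ = 1.5954 rad → d_gc = Rσ = 10170.7 km
Rhumb: Δφ = +0.0899, Δλ = +2.1733, Δψ = +0.1113, q = Δφ/Δψ = 0.8078 → d_rh = R√(Δφ²+q²Δλ²) = 11206.3 km
Excess = (11206.3 − 10170.7) / 10170.7 = 1035.6 / 10170.7 = 10.18% ≈ 10.2%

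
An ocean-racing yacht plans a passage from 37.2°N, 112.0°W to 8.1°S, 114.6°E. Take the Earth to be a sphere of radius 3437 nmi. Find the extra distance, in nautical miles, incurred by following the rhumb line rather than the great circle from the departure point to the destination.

260 nmi

Great circle: cos σ = sin φ₁ sin φ₂ + cos φ₁ cos φ₂ cos Δλ,  σ = 2.2485 rad → d_gc = 7728.13 nmi
Rhumb line: Δψ = -0.8422, q = Δφ/Δψ = 0.9388, d_rh = R√(Δφ²+q²Δλ²) = 7988.60 nmi
Excess = 7988.60 − 7728.13 = 260.47 ≈ 260 nmi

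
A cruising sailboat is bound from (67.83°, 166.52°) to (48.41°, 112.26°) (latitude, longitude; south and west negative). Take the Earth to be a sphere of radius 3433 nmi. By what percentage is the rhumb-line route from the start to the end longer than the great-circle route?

Great circle: σ = 0.5755 rad → d_gc = Rσ = 1975.6 nmi
Rhumb: Δφ = -0.3389, Δλ = -0.9470, Δψ = -0.6618, q = Δφ/Δψ = 0.5121 → d_rh = R√(Δφ²+q²Δλ²) = 2031.3 nmi
Excess = (2031.3 − 1975.6) / 1975.6 = 55.7 / 1975.6 = 2.82% ≈ 2.8%

2.8%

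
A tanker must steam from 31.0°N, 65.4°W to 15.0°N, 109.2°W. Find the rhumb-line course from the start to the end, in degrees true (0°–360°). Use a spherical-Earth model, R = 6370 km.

Meridional parts: M(φ₁)=+0.5696, M(φ₂)=+0.2648 → ΔM = -0.3047;  Δλ = -0.7645 rad
tan C = Δλ / ΔM = +2.5087 → C = 248.27°

248.3°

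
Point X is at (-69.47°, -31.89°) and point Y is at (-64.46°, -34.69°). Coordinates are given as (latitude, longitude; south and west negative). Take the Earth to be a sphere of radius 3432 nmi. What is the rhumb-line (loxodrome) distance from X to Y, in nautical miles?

Rhumb course C = atan2(Δλ, Δψ) with Δψ = ln[tan(π/4+φ₂/2)/tan(π/4+φ₁/2)] = +0.2243, Δλ = -0.0489 → C = 347.71°
d = R·|Δφ| / |cos C| = 3432·0.08744 / 0.97708 = 307 nmi

307 nmi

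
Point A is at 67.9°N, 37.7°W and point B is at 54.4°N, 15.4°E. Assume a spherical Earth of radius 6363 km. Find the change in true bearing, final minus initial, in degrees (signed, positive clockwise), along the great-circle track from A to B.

+47.6°

Initial bearing θ₁ = atan2(sin Δλ cos φ₂, cos φ₁ sin φ₂ − sin φ₁ cos φ₂ cos Δλ) = 92.21°
Final bearing θ₂ = (initial bearing from the destination back to the start) + 180° = 139.77°
Δθ = θ₂ − θ₁ = +47.6°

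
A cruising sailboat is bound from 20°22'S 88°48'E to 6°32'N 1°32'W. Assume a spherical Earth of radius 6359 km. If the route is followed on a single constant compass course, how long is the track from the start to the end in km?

10300 km

Rhumb course C = atan2(Δλ, Δψ) with Δψ = ln[tan(π/4+φ₂/2)/tan(π/4+φ₁/2)] = +0.4775, Δλ = -1.5766 → C = 286.85°
d = R·|Δφ| / |cos C| = 6359·0.46949 / 0.28985 = 10300 km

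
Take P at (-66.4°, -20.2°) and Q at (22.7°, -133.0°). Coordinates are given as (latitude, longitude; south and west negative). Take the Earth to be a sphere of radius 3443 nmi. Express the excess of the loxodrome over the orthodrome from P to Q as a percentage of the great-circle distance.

Great circle: σ = 2.0907 rad → d_gc = Rσ = 7198.1 nmi
Rhumb: Δφ = +1.5551, Δλ = -1.9687, Δψ = +1.9728, q = Δφ/Δψ = 0.7883 → d_rh = R√(Δφ²+q²Δλ²) = 7564.1 nmi
Excess = (7564.1 − 7198.1) / 7198.1 = 366.0 / 7198.1 = 5.08% ≈ 5.1%

5.1%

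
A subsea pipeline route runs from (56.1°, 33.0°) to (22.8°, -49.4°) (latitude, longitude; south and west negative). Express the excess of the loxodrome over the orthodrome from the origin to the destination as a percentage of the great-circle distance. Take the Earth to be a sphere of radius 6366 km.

4.2%

Great circle: σ = 1.1706 rad → d_gc = Rσ = 7451.7 km
Rhumb: Δφ = -0.5812, Δλ = -1.4382, Δψ = -0.7793, q = Δφ/Δψ = 0.7458 → d_rh = R√(Δφ²+q²Δλ²) = 7765.9 km
Excess = (7765.9 − 7451.7) / 7451.7 = 314.2 / 7451.7 = 4.22% ≈ 4.2%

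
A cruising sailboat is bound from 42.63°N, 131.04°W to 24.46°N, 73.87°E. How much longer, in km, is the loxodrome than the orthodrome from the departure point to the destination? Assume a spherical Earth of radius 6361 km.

2268 km

Great circle: cos σ = sin φ₁ sin φ₂ + cos φ₁ cos φ₂ cos Δλ,  σ = 1.9039 rad → d_gc = 12110.7 km
Rhumb line: Δψ = -0.3835, q = Δφ/Δψ = 0.8268, d_rh = R√(Δφ²+q²Δλ²) = 14378.9 km
Excess = 14378.9 − 12110.7 = 2268.2 ≈ 2268 km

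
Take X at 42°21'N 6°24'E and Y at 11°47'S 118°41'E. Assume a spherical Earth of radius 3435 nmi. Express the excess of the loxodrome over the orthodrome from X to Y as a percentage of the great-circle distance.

Great circle: σ = 1.9953 rad → d_gc = Rσ = 6854.0 nmi
Rhumb: Δφ = -0.9448, Δλ = +1.9597, Δψ = -1.0245, q = Δφ/Δψ = 0.9222 → d_rh = R√(Δφ²+q²Δλ²) = 7004.9 nmi
Excess = (7004.9 − 6854.0) / 6854.0 = 150.9 / 6854.0 = 2.20% ≈ 2.2%

2.2%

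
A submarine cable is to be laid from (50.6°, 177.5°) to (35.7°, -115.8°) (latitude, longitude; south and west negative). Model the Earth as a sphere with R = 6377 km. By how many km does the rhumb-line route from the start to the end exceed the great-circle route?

Great circle: cos σ = sin φ₁ sin φ₂ + cos φ₁ cos φ₂ cos Δλ,  σ = 0.8569 rad → d_gc = 5464.25 km
Rhumb line: Δψ = -0.3593, q = Δφ/Δψ = 0.7239, d_rh = R√(Δφ²+q²Δλ²) = 5623.76 km
Excess = 5623.76 − 5464.25 = 159.51 ≈ 160 km

160 km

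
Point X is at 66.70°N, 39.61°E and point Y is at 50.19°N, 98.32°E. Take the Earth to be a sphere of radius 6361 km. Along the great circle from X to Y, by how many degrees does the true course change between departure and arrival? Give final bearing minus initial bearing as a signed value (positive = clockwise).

+51.7°

Initial bearing θ₁ = atan2(sin Δλ cos φ₂, cos φ₁ sin φ₂ − sin φ₁ cos φ₂ cos Δλ) = 90.16°
Final bearing θ₂ = (initial bearing from the destination back to the start) + 180° = 141.84°
Δθ = θ₂ − θ₁ = +51.7°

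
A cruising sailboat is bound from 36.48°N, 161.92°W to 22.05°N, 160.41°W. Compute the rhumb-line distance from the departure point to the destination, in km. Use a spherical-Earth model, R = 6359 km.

Δψ = ln[tan(π/4+φ₂/2)/tan(π/4+φ₁/2)] = -0.2900;  Δφ = -0.2519 rad,  Δλ = +0.0264 rad
q = Δφ/Δψ = 0.8686
d = R·√(Δφ² + q²Δλ²) = 6359·0.25289 = 1608 km

1608 km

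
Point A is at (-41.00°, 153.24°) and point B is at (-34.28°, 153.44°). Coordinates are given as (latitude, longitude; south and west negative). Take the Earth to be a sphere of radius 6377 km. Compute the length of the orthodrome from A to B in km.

cos σ = sin φ₁ sin φ₂ + cos φ₁ cos φ₂ cos Δλ
      = sin(-41.00°)sin(-34.28°) + cos(-41.00°)cos(-34.28°)cos(0.20°) = 0.9931
σ = 6.722° → d = Rσ = 6377·0.11732 = 748 km

748 km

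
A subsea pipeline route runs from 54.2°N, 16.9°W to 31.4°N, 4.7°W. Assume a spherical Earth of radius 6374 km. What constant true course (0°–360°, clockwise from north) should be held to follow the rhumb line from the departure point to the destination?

Meridional parts: M(φ₁)=+1.1301, M(φ₂)=+0.5777 → ΔM = -0.5524;  Δλ = +0.2129 rad
tan C = Δλ / ΔM = -0.3855 → C = 158.92°

158.9°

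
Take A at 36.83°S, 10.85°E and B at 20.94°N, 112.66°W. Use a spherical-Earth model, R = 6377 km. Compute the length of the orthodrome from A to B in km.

14338 km

cos σ = sin φ₁ sin φ₂ + cos φ₁ cos φ₂ cos Δλ
      = sin(-36.83°)sin(20.94°) + cos(-36.83°)cos(20.94°)cos(-123.51°) = -0.6269
σ = 128.825° → d = Rσ = 6377·2.24842 = 14338 km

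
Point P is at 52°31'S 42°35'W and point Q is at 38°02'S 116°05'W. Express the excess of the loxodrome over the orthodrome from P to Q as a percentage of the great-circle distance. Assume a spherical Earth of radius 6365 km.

Great circle: σ = 0.8956 rad → d_gc = Rσ = 5700.6 km
Rhumb: Δφ = +0.2528, Δλ = -1.2828, Δψ = +0.3622, q = Δφ/Δψ = 0.6980 → d_rh = R√(Δφ²+q²Δλ²) = 5921.8 km
Excess = (5921.8 − 5700.6) / 5700.6 = 221.2 / 5700.6 = 3.88% ≈ 3.9%

3.9%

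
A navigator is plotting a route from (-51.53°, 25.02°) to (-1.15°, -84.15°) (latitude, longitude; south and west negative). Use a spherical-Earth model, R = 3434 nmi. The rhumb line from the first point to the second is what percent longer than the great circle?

4.8%

Great circle: σ = 1.7605 rad → d_gc = Rσ = 6045.4 nmi
Rhumb: Δφ = +0.8793, Δλ = -1.9054, Δψ = +1.0328, q = Δφ/Δψ = 0.8513 → d_rh = R√(Δφ²+q²Δλ²) = 6336.1 nmi
Excess = (6336.1 − 6045.4) / 6045.4 = 290.7 / 6045.4 = 4.81% ≈ 4.8%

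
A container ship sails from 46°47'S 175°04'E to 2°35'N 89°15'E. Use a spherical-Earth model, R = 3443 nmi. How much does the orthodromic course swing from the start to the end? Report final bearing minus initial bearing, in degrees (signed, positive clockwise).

At departure: θ₁ = atan2(sin Δλ cos φ₂, cos φ₁ sin φ₂ − sin φ₁ cos φ₂ cos Δλ) = 274.82°
At arrival: θ₂ = atan2(sin Δλ cos φ₁, −cos φ₂ sin φ₁ + sin φ₂ cos φ₁ cos Δλ) = 316.92°
Δθ = θ₂ − θ₁ = +42.1°

+42.1°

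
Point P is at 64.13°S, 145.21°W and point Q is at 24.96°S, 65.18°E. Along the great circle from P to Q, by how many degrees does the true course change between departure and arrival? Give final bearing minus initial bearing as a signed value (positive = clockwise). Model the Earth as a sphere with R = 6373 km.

+139.9°

Initial bearing θ₁ = atan2(sin Δλ cos φ₂, cos φ₁ sin φ₂ − sin φ₁ cos φ₂ cos Δλ) = 207.32°
Final bearing θ₂ = (initial bearing from the destination back to the start) + 180° = 347.24°
Δθ = θ₂ − θ₁ = +139.9°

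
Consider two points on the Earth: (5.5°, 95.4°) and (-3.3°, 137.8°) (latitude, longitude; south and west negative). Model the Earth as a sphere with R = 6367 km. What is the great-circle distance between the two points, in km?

4807 km

cos σ = sin φ₁ sin φ₂ + cos φ₁ cos φ₂ cos Δλ
      = sin(5.50°)sin(-3.30°) + cos(5.50°)cos(-3.30°)cos(42.40°) = 0.7283
σ = 43.254° → d = Rσ = 6367·0.75493 = 4807 km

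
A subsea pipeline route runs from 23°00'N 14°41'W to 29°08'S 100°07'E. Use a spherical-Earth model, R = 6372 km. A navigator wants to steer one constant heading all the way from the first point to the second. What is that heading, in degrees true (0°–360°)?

Δψ = ln[tan(π/4+φ₂/2)/tan(π/4+φ₁/2)] = -0.9446
Δλ = +2.0036 rad (taken the short way round)
course = atan2(Δλ, Δψ) = 115.24°

115.2°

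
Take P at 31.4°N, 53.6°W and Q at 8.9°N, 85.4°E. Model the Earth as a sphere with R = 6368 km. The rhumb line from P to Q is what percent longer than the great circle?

Great circle: σ = 2.1601 rad → d_gc = Rσ = 13755.8 km
Rhumb: Δφ = -0.3927, Δλ = +2.4260, Δψ = -0.4218, q = Δφ/Δψ = 0.9311 → d_rh = R√(Δφ²+q²Δλ²) = 14600.0 km
Excess = (14600.0 − 13755.8) / 13755.8 = 844.2 / 13755.8 = 6.14% ≈ 6.1%

6.1%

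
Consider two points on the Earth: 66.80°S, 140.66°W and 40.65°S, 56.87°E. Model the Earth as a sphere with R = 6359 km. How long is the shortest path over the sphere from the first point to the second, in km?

7959 km

Haversine: a = sin²(Δφ/2)+cos φ₁ cos φ₂ sin²(Δλ/2) = 0.34312;  σ = 2·atan2(√a,√(1−a))
σ = 71.714° → d = Rσ = 6359·1.25165 = 7959 km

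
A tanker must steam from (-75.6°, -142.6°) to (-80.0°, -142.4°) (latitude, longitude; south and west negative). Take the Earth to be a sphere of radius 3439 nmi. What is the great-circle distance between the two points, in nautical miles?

264 nmi

cos σ = sin φ₁ sin φ₂ + cos φ₁ cos φ₂ cos Δλ
      = sin(-75.60°)sin(-80.00°) + cos(-75.60°)cos(-80.00°)cos(0.20°) = 0.9971
σ = 4.400° → d = Rσ = 3439·0.07680 = 264 nmi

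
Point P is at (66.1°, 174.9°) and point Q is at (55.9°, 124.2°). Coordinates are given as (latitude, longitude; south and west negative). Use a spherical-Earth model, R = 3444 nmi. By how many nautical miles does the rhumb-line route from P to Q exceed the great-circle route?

Great circle: cos σ = sin φ₁ sin φ₂ + cos φ₁ cos φ₂ cos Δλ,  σ = 0.4489 rad → d_gc = 1546.0 nmi
Rhumb line: Δψ = -0.3709, q = Δφ/Δψ = 0.4800, d_rh = R√(Δφ²+q²Δλ²) = 1586.0 nmi
Excess = 1586.0 − 1546.0 = 40.0 ≈ 40 nmi

40 nmi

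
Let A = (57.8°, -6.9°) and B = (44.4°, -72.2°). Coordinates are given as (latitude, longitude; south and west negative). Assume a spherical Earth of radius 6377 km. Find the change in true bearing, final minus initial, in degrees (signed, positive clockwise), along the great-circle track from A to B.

At departure: θ₁ = atan2(sin Δλ cos φ₂, cos φ₁ sin φ₂ − sin φ₁ cos φ₂ cos Δλ) = 280.49°
At arrival: θ₂ = atan2(sin Δλ cos φ₁, −cos φ₂ sin φ₁ + sin φ₂ cos φ₁ cos Δλ) = 227.17°
Δθ = θ₂ − θ₁ = -53.3°

-53.3°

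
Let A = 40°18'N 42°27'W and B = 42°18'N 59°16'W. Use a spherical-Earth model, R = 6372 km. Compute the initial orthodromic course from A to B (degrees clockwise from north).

284.5°

N = sin Δλ·cos φ₂ = -0.2140;  D = cos φ₁ sin φ₂ − sin φ₁ cos φ₂ cos Δλ = +0.0554
initial course = atan2(N, D) = 284.50°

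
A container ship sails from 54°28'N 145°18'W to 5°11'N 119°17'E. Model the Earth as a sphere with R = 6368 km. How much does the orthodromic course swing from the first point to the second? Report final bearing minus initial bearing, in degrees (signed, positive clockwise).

Initial bearing θ₁ = atan2(sin Δλ cos φ₂, cos φ₁ sin φ₂ − sin φ₁ cos φ₂ cos Δλ) = 277.41°
Final bearing θ₂ = (initial bearing from the destination back to the start) + 180° = 215.36°
Δθ = θ₂ − θ₁ = -62.1°

-62.1°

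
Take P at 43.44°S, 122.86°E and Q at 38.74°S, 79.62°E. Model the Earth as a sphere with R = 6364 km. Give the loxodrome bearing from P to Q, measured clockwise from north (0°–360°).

278.2°

Δψ = ln[tan(π/4+φ₂/2)/tan(π/4+φ₁/2)] = +0.1089
Δλ = -0.7547 rad (taken the short way round)
course = atan2(Δλ, Δψ) = 278.21°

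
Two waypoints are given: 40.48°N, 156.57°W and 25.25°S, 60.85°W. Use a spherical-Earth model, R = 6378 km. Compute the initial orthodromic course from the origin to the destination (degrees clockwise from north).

106.5°

N = sin Δλ·cos φ₂ = +0.9000;  D = cos φ₁ sin φ₂ − sin φ₁ cos φ₂ cos Δλ = -0.2659
initial course = atan2(N, D) = 106.46°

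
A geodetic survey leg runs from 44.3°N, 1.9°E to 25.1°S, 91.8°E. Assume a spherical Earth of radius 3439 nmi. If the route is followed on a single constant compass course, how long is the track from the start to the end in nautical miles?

Rhumb course C = atan2(Δλ, Δψ) with Δψ = ln[tan(π/4+φ₂/2)/tan(π/4+φ₁/2)] = -1.3170, Δλ = +1.5691 → C = 130.01°
d = R·|Δφ| / |cos C| = 3439·1.21126 / 0.64291 = 6479 nmi

6479 nmi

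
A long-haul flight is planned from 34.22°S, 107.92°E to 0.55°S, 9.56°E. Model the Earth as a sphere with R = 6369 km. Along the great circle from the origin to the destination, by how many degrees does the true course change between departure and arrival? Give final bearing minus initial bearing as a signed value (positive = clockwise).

+39.7°

Initial bearing θ₁ = atan2(sin Δλ cos φ₂, cos φ₁ sin φ₂ − sin φ₁ cos φ₂ cos Δλ) = 264.82°
Final bearing θ₂ = (initial bearing from the destination back to the start) + 180° = 304.56°
Δθ = θ₂ − θ₁ = +39.7°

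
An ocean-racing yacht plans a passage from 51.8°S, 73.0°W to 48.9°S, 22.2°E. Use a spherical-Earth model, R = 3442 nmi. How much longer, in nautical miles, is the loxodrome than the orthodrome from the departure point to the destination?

272 nmi

Great circle: cos σ = sin φ₁ sin φ₂ + cos φ₁ cos φ₂ cos Δλ,  σ = 0.9820 rad → d_gc = 3380.1 nmi
Rhumb line: Δψ = +0.0794, q = Δφ/Δψ = 0.6378, d_rh = R√(Δφ²+q²Δλ²) = 3651.9 nmi
Excess = 3651.9 − 3380.1 = 271.8 ≈ 272 nmi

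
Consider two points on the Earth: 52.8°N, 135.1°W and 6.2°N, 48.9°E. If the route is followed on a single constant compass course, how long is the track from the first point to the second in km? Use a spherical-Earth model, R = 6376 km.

17052 km

Δψ = ln[tan(π/4+φ₂/2)/tan(π/4+φ₁/2)] = -0.9806;  Δφ = -0.8133 rad,  Δλ = -3.0718 rad
q = Δφ/Δψ = 0.8294
d = R·√(Δφ² + q²Δλ²) = 6376·2.67439 = 17052 km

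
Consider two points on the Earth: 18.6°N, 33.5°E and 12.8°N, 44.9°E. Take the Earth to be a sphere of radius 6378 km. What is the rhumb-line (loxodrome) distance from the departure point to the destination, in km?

Δψ = ln[tan(π/4+φ₂/2)/tan(π/4+φ₁/2)] = -0.1052;  Δφ = -0.1012 rad,  Δλ = +0.1990 rad
q = Δφ/Δψ = 0.9622
d = R·√(Δφ² + q²Δλ²) = 6378·0.21656 = 1381 km

1381 km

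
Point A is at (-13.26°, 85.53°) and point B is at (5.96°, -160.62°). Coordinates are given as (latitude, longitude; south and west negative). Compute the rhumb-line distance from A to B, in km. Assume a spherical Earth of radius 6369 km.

12750 km

Rhumb course C = atan2(Δλ, Δψ) with Δψ = ln[tan(π/4+φ₂/2)/tan(π/4+φ₁/2)] = +0.3377, Δλ = +1.9871 → C = 80.35°
d = R·|Δφ| / |cos C| = 6369·0.33545 / 0.16756 = 12750 km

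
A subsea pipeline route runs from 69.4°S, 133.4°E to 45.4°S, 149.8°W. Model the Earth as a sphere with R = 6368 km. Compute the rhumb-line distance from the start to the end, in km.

5139 km

Δψ = ln[tan(π/4+φ₂/2)/tan(π/4+φ₁/2)] = +0.8139;  Δφ = +0.4189 rad,  Δλ = +1.3404 rad
q = Δφ/Δψ = 0.5146
d = R·√(Δφ² + q²Δλ²) = 6368·0.80703 = 5139 km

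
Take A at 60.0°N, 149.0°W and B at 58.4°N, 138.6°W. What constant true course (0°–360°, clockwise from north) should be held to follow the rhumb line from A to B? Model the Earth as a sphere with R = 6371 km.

Δψ = ln[tan(π/4+φ₂/2)/tan(π/4+φ₁/2)] = -0.0545
Δλ = +0.1815 rad (taken the short way round)
course = atan2(Δλ, Δψ) = 106.73°

106.7°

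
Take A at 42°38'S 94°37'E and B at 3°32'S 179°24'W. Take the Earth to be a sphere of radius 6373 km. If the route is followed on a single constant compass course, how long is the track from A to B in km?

Rhumb course C = atan2(Δλ, Δψ) with Δψ = ln[tan(π/4+φ₂/2)/tan(π/4+φ₁/2)] = +0.7624, Δλ = +1.5007 → C = 63.07°
d = R·|Δφ| / |cos C| = 6373·0.68242 / 0.45294 = 9602 km

9602 km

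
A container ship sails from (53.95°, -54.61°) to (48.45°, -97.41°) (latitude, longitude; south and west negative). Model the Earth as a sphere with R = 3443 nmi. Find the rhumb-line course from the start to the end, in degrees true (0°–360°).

258.4°

Δψ = ln[tan(π/4+φ₂/2)/tan(π/4+φ₁/2)] = -0.1534
Δλ = -0.7470 rad (taken the short way round)
course = atan2(Δλ, Δψ) = 258.39°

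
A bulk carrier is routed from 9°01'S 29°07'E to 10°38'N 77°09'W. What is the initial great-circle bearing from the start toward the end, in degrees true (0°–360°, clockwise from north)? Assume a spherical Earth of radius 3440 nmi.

θ = atan2( sin Δλ·cos φ₂ ,  cos φ₁ sin φ₂ − sin φ₁ cos φ₂ cos Δλ )
  = atan2(-0.9435, +0.1391) = 278.39°

278.4°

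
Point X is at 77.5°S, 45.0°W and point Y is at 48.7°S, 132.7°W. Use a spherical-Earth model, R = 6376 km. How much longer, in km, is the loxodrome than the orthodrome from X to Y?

Great circle: cos σ = sin φ₁ sin φ₂ + cos φ₁ cos φ₂ cos Δλ,  σ = 0.7389 rad → d_gc = 4711.4 km
Rhumb line: Δψ = +1.2358, q = Δφ/Δψ = 0.4067, d_rh = R√(Δφ²+q²Δλ²) = 5101.8 km
Excess = 5101.8 − 4711.4 = 390.4 ≈ 390 km

390 km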